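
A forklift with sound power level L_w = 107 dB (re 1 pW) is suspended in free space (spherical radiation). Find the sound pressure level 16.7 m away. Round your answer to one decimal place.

71.6 dB

The power spreads over a sphere of area 4π·r², so L_p = L_w − 10·log₁₀(4π·r²).
4π·r² = 3505 m², 10·log₁₀ of that is 35.446 dB.
L_p = 107 − 35.446 = 71.55 dB.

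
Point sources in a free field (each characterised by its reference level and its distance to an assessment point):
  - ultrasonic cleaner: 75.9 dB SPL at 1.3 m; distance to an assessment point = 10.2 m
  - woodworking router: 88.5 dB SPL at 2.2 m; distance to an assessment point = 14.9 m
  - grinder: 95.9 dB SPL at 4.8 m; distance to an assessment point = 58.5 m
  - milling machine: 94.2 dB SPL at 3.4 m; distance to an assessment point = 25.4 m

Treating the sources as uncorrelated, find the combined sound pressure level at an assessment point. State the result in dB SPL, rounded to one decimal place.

Apply inverse-square spreading to bring every level to the receiver, then sum 10^(L/10).
ultrasonic cleaner: 75.9 − 20·log₁₀(10.2/1.3) = 75.9 − 17.89 = 58.01 dB SPL.
woodworking router: 88.5 − 20·log₁₀(14.9/2.2) = 88.5 − 16.62 = 71.88 dB SPL.
grinder: 95.9 − 20·log₁₀(58.5/4.8) = 95.9 − 21.72 = 74.18 dB SPL.
milling machine: 94.2 − 20·log₁₀(25.4/3.4) = 94.2 − 17.47 = 76.73 dB SPL.
Σ 10^(L/10) = 8.939e+07 → L_total = 10·log₁₀(8.939e+07) = 79.51 dB SPL.

79.5 dB SPL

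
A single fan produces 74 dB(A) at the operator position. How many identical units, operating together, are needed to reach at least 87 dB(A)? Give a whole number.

N identical sources give L₁ + 10·log₁₀ N, so require 10·log₁₀ N ≥ 87 − 74 = 13.0 dB.
N ≥ 10^(13.0/10) = 19.953, so N = 20.

20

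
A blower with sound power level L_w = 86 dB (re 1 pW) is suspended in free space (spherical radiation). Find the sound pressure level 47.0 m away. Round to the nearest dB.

42 dB

Free-field spherical radiation: L_p = L_w − 10·log₁₀(4π·r²), r = 47.0 m.
4π·r² = 2.776e+04 m², 10·log₁₀ of that is 44.434 dB.
L_p = 86 − 44.434 = 41.57 dB.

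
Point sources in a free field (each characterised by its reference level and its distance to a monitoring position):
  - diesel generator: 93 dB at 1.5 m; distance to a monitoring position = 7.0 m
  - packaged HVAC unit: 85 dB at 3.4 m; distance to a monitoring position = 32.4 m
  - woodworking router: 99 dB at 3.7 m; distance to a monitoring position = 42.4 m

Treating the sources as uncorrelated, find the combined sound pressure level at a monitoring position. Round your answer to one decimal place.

Propagate each source to the receiver with L = L_ref − 20·log₁₀(r/r_ref), then add intensities.
diesel generator: 93 − 20·log₁₀(7.0/1.5) = 93 − 13.38 = 79.62 dB.
packaged HVAC unit: 85 − 20·log₁₀(32.4/3.4) = 85 − 19.58 = 65.42 dB.
woodworking router: 99 − 20·log₁₀(42.4/3.7) = 99 − 21.18 = 77.82 dB.
Σ 10^(L/10) = 1.556e+08 → L_total = 10·log₁₀(1.556e+08) = 81.92 dB.

81.9 dB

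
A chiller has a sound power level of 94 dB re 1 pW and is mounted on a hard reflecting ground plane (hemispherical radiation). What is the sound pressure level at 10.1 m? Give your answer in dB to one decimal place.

The power spreads over a hemisphere of area 2π·r², so L_p = L_w − 10·log₁₀(2π·r²).
2π·r² = 640.9 m², 10·log₁₀ of that is 28.068 dB.
L_p = 94 − 28.068 = 65.93 dB.

65.9 dB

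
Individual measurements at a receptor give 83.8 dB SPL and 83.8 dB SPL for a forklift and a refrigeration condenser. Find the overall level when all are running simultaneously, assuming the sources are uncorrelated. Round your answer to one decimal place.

Incoherent sources combine by intensity addition: L_total = 10·log₁₀(Σ 10^(L_i/10)).
Σ 10^(L/10) = 10^(83.8/10) + 10^(83.8/10) = 4.798e+08.
L_total = 10·log₁₀(4.798e+08) = 86.81 dB SPL.

86.8 dB SPL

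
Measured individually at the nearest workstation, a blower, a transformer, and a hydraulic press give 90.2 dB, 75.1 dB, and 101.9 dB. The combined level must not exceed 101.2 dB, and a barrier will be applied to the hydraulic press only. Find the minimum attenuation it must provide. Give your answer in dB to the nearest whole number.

The untreated sources together contribute 10^(90.2/10) + 10^(75.1/10) = 1.079e+09, i.e. 90.33 dB.
The limit corresponds to 10^(101.2/10) = 1.318e+10; subtracting the fixed part leaves 1.210e+10 for the hydraulic press, i.e. 100.83 dB.
Required insertion loss = 101.9 − 100.83 = 1.07 dB.

1 dB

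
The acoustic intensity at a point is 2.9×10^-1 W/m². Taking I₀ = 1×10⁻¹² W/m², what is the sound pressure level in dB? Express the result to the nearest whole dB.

Dividing by I₀ shifts the exponent by 12: I/I₀ = 2.9×10^11.
L = 10·(0.4624 + 11) = 114.62 dB.

115 dB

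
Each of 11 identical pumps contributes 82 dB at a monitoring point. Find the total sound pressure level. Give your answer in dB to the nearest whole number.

N identical incoherent sources raise the level by 10·log₁₀ N.
L_total = 82 + 10·log₁₀(11) = 82 + 10.414 = 92.41 dB.

92 dB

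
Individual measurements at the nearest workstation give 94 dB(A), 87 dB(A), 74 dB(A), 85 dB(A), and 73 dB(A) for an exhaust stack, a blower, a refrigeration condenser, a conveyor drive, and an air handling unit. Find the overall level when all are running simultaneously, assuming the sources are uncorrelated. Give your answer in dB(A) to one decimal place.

95.3 dB(A)

Incoherent sources combine by intensity addition: L_total = 10·log₁₀(Σ 10^(L_i/10)).
Σ 10^(L/10) = 10^(94/10) + 10^(87/10) + 10^(74/10) + 10^(85/10) + 10^(73/10) = 3.374e+09.
L_total = 10·log₁₀(3.374e+09) = 95.28 dB(A).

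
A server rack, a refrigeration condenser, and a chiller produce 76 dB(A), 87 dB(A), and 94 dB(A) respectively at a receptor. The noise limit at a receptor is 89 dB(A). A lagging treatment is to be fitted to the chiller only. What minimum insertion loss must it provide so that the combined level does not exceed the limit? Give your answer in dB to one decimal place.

Everything except the chiller sums to 10^(76/10) + 10^(87/10) = 5.410e+08 in linear terms, 87.33 dB(A).
The limit corresponds to 10^(89/10) = 7.943e+08; subtracting the fixed part leaves 2.533e+08 for the chiller, i.e. 84.04 dB(A).
Required insertion loss = 94 − 84.04 = 9.96 dB.

10.0 dB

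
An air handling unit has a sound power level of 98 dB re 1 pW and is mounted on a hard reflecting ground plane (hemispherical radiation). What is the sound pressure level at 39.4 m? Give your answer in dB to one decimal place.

The power spreads over a hemisphere of area 2π·r², so L_p = L_w − 10·log₁₀(2π·r²).
2π·r² = 9754 m², 10·log₁₀ of that is 39.892 dB.
L_p = 98 − 39.892 = 58.11 dB.

58.1 dB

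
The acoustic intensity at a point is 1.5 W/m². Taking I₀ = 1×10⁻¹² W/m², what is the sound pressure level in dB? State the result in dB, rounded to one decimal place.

L = 10·log₁₀(I/I₀) = 10·log₁₀(1.5/10⁻¹²) = 10·log₁₀(1.5×10^12).
L = 10·(0.1761 + 12) = 121.76 dB.

121.8 dB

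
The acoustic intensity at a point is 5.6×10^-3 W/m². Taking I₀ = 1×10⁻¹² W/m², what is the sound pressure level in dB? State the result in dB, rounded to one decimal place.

97.5 dB

L = 10·log₁₀(I/I₀) = 10·log₁₀(5.6×10^-3/10⁻¹²) = 10·log₁₀(5.6×10^9).
L = 10·(0.7482 + 9) = 97.48 dB.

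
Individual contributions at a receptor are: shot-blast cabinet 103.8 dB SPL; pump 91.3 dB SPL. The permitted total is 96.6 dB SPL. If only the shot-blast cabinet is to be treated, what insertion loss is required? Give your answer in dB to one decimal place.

8.7 dB

Fixed contribution from the other source: Σ 10^(L/10) = 10^(91.3/10) = 1.349e+09 (91.30 dB SPL).
The limit corresponds to 10^(96.6/10) = 4.571e+09; subtracting the fixed part leaves 3.222e+09 for the shot-blast cabinet, i.e. 95.08 dB SPL.
Required insertion loss = 103.8 − 95.08 = 8.72 dB.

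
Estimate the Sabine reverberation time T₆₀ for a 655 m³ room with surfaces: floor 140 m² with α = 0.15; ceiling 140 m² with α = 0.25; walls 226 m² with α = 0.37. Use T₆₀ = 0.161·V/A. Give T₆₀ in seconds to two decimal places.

0.76 s

Summing Sᵢαᵢ: 140·0.15 + 140·0.25 + 226·0.37 = 139.62 m².
T₆₀ = 0.161·V/A = 0.161·655/139.62 = 0.755 s.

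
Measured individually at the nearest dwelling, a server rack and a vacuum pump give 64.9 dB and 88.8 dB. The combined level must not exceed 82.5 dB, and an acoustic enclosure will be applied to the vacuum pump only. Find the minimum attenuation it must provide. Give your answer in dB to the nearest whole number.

6 dB

The untreated sources together contribute 10^(64.9/10) = 3.090e+06, i.e. 64.90 dB.
The limit corresponds to 10^(82.5/10) = 1.778e+08; subtracting the fixed part leaves 1.747e+08 for the vacuum pump, i.e. 82.42 dB.
Required insertion loss = 88.8 − 82.42 = 6.38 dB.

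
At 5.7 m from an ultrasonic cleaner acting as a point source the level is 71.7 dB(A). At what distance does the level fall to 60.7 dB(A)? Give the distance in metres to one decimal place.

For a point source L₁ − L₂ = 20·log₁₀(r₂/r₁), so r₂ = r₁·10^((L₁−L₂)/20).
r₂ = 5.7·10^((71.7−60.7)/20) = 5.7·10^(11.0/20) = 20.22 m.

20.2 m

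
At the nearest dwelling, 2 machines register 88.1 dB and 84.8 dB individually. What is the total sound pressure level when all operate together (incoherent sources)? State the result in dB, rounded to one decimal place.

89.8 dB

For uncorrelated sources the intensities add, so convert each level to linear form, sum, and take 10·log₁₀ of the total.
Σ 10^(L/10) = 10^(88.1/10) + 10^(84.8/10) = 9.476e+08.
L_total = 10·log₁₀(9.476e+08) = 89.77 dB.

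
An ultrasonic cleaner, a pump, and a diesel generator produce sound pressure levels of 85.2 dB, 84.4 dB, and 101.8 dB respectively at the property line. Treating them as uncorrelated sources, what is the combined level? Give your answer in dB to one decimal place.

102.0 dB

For uncorrelated sources the intensities add, so convert each level to linear form, sum, and take 10·log₁₀ of the total.
Σ 10^(L/10) = 10^(85.2/10) + 10^(84.4/10) + 10^(101.8/10) = 1.574e+10.
L_total = 10·log₁₀(1.574e+10) = 101.97 dB.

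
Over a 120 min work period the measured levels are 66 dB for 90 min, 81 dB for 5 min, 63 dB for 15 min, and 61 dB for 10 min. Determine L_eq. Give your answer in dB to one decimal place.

69.3 dB

The energy average is taken in the linear domain: L_eq = 10·log₁₀[(Σ tᵢ·10^(Lᵢ/10))/T], T = 120 min.
Σ tᵢ·10^(Lᵢ/10) = 90·10^(66/10) + 5·10^(81/10) + 15·10^(63/10) + 10·10^(61/10) = 1.030e+09.
L_eq = 10·log₁₀(1.030e+09/120) = 69.34 dB.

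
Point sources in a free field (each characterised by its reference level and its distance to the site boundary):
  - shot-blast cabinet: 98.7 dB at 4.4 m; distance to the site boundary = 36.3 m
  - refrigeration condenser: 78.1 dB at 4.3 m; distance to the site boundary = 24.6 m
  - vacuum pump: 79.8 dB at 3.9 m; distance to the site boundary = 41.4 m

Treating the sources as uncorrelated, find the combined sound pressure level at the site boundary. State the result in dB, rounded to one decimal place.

80.5 dB

Apply inverse-square spreading to bring every level to the receiver, then sum 10^(L/10).
shot-blast cabinet: 98.7 − 20·log₁₀(36.3/4.4) = 98.7 − 18.33 = 80.37 dB.
refrigeration condenser: 78.1 − 20·log₁₀(24.6/4.3) = 78.1 − 15.15 = 62.95 dB.
vacuum pump: 79.8 − 20·log₁₀(41.4/3.9) = 79.8 − 20.52 = 59.28 dB.
Σ 10^(L/10) = 1.117e+08 → L_total = 10·log₁₀(1.117e+08) = 80.48 dB.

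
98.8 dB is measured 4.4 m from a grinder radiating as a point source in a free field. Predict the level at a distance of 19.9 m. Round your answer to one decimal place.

85.7 dB

For a point source, L₂ = L₁ − 20·log₁₀(r₂/r₁).
L₂ = 98.8 − 20·log₁₀(19.9/4.4) = 98.8 − 13.108 = 85.69 dB.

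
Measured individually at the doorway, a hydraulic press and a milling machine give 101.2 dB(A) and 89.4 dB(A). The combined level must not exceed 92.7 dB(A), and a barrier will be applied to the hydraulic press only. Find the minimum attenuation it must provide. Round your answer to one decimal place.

11.2 dB

Fixed contribution from the other source: Σ 10^(L/10) = 10^(89.4/10) = 8.710e+08 (89.40 dB(A)).
To meet 92.7 dB(A) overall, the treated hydraulic press may contribute at most 10^(92.7/10) − 8.710e+08 = 9.911e+08, i.e. 89.96 dB(A).
Required insertion loss = 101.2 − 89.96 = 11.24 dB.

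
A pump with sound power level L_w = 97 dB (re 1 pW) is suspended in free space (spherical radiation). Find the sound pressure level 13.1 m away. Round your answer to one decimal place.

L_p = L_w − 10·log₁₀(4π·r²) with r = 13.1 m.
4π·r² = 2157 m², 10·log₁₀ of that is 33.338 dB.
L_p = 97 − 33.338 = 63.66 dB.

63.7 dB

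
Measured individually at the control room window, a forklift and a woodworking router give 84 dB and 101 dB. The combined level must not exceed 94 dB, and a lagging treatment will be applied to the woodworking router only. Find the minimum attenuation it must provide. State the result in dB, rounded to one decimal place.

7.5 dB

The untreated sources together contribute 10^(84/10) = 2.512e+08, i.e. 84.00 dB.
The limit corresponds to 10^(94/10) = 2.512e+09; subtracting the fixed part leaves 2.261e+09 for the woodworking router, i.e. 93.54 dB.
So the woodworking router must be reduced from 101 to 93.54 dB: IL = 7.46 dB.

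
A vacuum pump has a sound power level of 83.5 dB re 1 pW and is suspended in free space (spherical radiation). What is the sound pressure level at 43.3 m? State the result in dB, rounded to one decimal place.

39.8 dB

L_p = L_w − 10·log₁₀(4π·r²) with r = 43.3 m.
4π·r² = 2.356e+04 m², 10·log₁₀ of that is 43.722 dB.
L_p = 83.5 − 43.722 = 39.78 dB.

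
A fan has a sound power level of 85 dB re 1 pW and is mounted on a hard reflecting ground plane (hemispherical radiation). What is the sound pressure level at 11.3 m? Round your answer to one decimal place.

The power spreads over a hemisphere of area 2π·r², so L_p = L_w − 10·log₁₀(2π·r²).
2π·r² = 802.3 m², 10·log₁₀ of that is 29.043 dB.
L_p = 85 − 29.043 = 55.96 dB.

56.0 dB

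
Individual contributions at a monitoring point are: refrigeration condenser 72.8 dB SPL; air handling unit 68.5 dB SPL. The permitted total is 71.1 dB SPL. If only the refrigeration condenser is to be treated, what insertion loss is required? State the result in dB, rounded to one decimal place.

5.2 dB

Everything except the refrigeration condenser sums to 10^(68.5/10) = 7.079e+06 in linear terms, 68.50 dB SPL.
The limit corresponds to 10^(71.1/10) = 1.288e+07; subtracting the fixed part leaves 5.803e+06 for the refrigeration condenser, i.e. 67.64 dB SPL.
So the refrigeration condenser must be reduced from 72.8 to 67.64 dB SPL: IL = 5.16 dB.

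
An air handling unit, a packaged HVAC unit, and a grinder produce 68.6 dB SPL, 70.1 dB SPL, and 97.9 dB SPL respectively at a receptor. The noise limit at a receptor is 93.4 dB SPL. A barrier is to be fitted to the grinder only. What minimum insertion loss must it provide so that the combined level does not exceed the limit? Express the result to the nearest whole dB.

Fixed contribution from the other sources: Σ 10^(L/10) = 10^(68.6/10) + 10^(70.1/10) = 1.748e+07 (72.42 dB SPL).
The limit corresponds to 10^(93.4/10) = 2.188e+09; subtracting the fixed part leaves 2.170e+09 for the grinder, i.e. 93.37 dB SPL.
So the grinder must be reduced from 97.9 to 93.37 dB SPL: IL = 4.53 dB.

5 dB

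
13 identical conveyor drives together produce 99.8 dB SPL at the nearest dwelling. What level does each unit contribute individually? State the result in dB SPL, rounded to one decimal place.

Dividing the total intensity by 13 lowers the level by 10·log₁₀ 13 = 11.139 dB: L₁ = 99.8 − 11.139.

88.7 dB SPL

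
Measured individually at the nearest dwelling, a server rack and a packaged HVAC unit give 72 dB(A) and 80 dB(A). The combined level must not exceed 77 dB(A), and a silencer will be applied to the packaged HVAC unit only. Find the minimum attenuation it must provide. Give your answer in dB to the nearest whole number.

The untreated sources together contribute 10^(72/10) = 1.585e+07, i.e. 72.00 dB(A).
The limit corresponds to 10^(77/10) = 5.012e+07; subtracting the fixed part leaves 3.427e+07 for the packaged HVAC unit, i.e. 75.35 dB(A).
Required insertion loss = 80 − 75.35 = 4.65 dB.

5 dB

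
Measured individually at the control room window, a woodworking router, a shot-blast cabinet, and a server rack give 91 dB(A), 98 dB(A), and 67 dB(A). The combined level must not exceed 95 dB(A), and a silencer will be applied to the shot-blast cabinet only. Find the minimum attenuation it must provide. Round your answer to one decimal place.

5.2 dB

Everything except the shot-blast cabinet sums to 10^(91/10) + 10^(67/10) = 1.264e+09 in linear terms, 91.02 dB(A).
To meet 95 dB(A) overall, the treated shot-blast cabinet may contribute at most 10^(95/10) − 1.264e+09 = 1.898e+09, i.e. 92.78 dB(A).
Required insertion loss = 98 − 92.78 = 5.22 dB.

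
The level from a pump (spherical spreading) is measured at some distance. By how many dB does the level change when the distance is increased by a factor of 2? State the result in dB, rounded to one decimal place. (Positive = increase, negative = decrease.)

With spherical spreading the level changes by −20·log₁₀(r₂/r₁).
ΔL = −20·log₁₀(2) = -6.02 dB.

-6.0 dB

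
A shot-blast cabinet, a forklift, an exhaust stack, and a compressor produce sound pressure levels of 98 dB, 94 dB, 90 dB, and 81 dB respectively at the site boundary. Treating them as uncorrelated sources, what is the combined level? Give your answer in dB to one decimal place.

Incoherent sources combine by intensity addition: L_total = 10·log₁₀(Σ 10^(L_i/10)).
Σ 10^(L/10) = 10^(98/10) + 10^(94/10) + 10^(90/10) + 10^(81/10) = 9.947e+09.
L_total = 10·log₁₀(9.947e+09) = 99.98 dB.

100.0 dB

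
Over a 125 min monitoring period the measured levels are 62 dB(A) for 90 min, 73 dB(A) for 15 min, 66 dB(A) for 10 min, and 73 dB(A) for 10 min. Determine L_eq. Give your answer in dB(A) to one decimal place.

67.4 dB(A)

L_eq = 10·log₁₀[(1/T)·Σ tᵢ·10^(Lᵢ/10)] with T = 125 min.
Σ tᵢ·10^(Lᵢ/10) = 90·10^(62/10) + 15·10^(73/10) + 10·10^(66/10) + 10·10^(73/10) = 6.813e+08.
L_eq = 10·log₁₀(6.813e+08/125) = 67.36 dB(A).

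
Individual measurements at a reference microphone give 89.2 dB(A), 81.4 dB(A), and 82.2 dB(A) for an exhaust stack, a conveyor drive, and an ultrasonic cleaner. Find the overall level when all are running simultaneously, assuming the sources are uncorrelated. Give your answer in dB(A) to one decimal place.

For uncorrelated sources the intensities add, so convert each level to linear form, sum, and take 10·log₁₀ of the total.
Σ 10^(L/10) = 10^(89.2/10) + 10^(81.4/10) + 10^(82.2/10) = 1.136e+09.
L_total = 10·log₁₀(1.136e+09) = 90.55 dB(A).

90.6 dB(A)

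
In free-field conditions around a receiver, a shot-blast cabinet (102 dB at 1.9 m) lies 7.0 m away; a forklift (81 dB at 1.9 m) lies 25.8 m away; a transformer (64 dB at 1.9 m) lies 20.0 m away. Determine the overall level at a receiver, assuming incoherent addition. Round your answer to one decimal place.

Apply inverse-square spreading to bring every level to the receiver, then sum 10^(L/10).
shot-blast cabinet: 102 − 20·log₁₀(7.0/1.9) = 102 − 11.33 = 90.67 dB.
forklift: 81 − 20·log₁₀(25.8/1.9) = 81 − 22.66 = 58.34 dB.
transformer: 64 − 20·log₁₀(20.0/1.9) = 64 − 20.45 = 43.55 dB.
Σ 10^(L/10) = 1.168e+09 → L_total = 10·log₁₀(1.168e+09) = 90.68 dB.

90.7 dB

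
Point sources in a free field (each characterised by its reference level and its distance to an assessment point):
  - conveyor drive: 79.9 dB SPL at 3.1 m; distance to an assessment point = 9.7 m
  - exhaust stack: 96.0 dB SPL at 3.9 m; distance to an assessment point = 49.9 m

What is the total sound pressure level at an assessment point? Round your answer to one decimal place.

75.4 dB SPL

First find each source's level at the receiver (point-source: −20·log₁₀(r/r_ref)), then combine on an intensity basis.
conveyor drive: 79.9 − 20·log₁₀(9.7/3.1) = 79.9 − 9.91 = 69.99 dB SPL.
exhaust stack: 96.0 − 20·log₁₀(49.9/3.9) = 96.0 − 22.14 = 73.86 dB SPL.
Σ 10^(L/10) = 3.430e+07 → L_total = 10·log₁₀(3.430e+07) = 75.35 dB SPL.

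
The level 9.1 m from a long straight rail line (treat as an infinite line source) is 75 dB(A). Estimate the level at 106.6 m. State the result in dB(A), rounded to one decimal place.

64.3 dB(A)

Cylindrical spreading from a line source gives a 10·log₁₀(r₂/r₁) drop.
L₂ = 75 − 10·log₁₀(106.6/9.1) = 75 − 10.687 = 64.31 dB(A).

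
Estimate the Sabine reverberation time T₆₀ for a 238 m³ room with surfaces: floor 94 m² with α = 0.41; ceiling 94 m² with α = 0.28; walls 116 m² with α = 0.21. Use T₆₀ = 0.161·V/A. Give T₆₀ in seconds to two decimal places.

A = Σ Sᵢαᵢ = 94·0.41 + 94·0.28 + 116·0.21 = 89.22 m².
T₆₀ = 0.161·V/A = 0.161·238/89.22 = 0.429 s.

0.43 s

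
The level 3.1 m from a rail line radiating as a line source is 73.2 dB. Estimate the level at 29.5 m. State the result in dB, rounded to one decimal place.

63.4 dB

Cylindrical spreading from a line source gives a 10·log₁₀(r₂/r₁) drop.
L₂ = 73.2 − 10·log₁₀(29.5/3.1) = 73.2 − 9.785 = 63.42 dB.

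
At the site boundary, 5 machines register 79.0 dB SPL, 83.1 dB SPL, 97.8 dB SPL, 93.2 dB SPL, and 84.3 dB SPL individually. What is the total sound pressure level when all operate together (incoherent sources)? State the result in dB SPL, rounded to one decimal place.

For uncorrelated sources the intensities add, so convert each level to linear form, sum, and take 10·log₁₀ of the total.
Σ 10^(L/10) = 10^(79.0/10) + 10^(83.1/10) + 10^(97.8/10) + 10^(93.2/10) + 10^(84.3/10) = 8.668e+09.
L_total = 10·log₁₀(8.668e+09) = 99.38 dB SPL.

99.4 dB SPL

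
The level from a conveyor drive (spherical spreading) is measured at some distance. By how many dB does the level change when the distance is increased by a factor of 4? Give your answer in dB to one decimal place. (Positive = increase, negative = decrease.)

A point source loses 6 dB per doubling of distance; generally ΔL = −20·log₁₀(r₂/r₁).
ΔL = −20·log₁₀(4) = -12.04 dB.

-12.0 dB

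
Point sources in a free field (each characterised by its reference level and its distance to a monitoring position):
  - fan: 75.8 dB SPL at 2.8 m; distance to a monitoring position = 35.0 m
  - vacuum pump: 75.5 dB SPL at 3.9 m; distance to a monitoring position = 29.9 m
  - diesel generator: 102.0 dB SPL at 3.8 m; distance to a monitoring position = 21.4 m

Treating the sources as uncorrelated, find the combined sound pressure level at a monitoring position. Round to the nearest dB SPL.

Apply inverse-square spreading to bring every level to the receiver, then sum 10^(L/10).
fan: 75.8 − 20·log₁₀(35.0/2.8) = 75.8 − 21.94 = 53.86 dB SPL.
vacuum pump: 75.5 − 20·log₁₀(29.9/3.9) = 75.5 − 17.69 = 57.81 dB SPL.
diesel generator: 102.0 − 20·log₁₀(21.4/3.8) = 102.0 − 15.01 = 86.99 dB SPL.
Σ 10^(L/10) = 5.006e+08 → L_total = 10·log₁₀(5.006e+08) = 86.99 dB SPL.

87 dB SPL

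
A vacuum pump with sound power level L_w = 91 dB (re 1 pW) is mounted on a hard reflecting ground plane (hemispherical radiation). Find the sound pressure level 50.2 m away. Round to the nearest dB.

49 dB

Free-field hemispherical radiation: L_p = L_w − 10·log₁₀(2π·r²), r = 50.2 m.
2π·r² = 1.583e+04 m², 10·log₁₀ of that is 41.996 dB.
L_p = 91 − 41.996 = 49.00 dB.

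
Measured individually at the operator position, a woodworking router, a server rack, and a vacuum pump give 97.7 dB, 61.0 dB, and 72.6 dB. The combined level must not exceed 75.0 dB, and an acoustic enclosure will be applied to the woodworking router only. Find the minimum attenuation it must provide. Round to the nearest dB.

27 dB

Everything except the woodworking router sums to 10^(61.0/10) + 10^(72.6/10) = 1.946e+07 in linear terms, 72.89 dB.
The limit corresponds to 10^(75.0/10) = 3.162e+07; subtracting the fixed part leaves 1.217e+07 for the woodworking router, i.e. 70.85 dB.
So the woodworking router must be reduced from 97.7 to 70.85 dB: IL = 26.85 dB.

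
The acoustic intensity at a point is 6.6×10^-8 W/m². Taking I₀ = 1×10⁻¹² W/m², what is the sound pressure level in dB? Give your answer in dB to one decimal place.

48.2 dB

I/I₀ = 6.6×10^-8/10⁻¹² = 6.6×10^4, and L = 10·log₁₀(I/I₀).
L = 10·(0.8195 + 4) = 48.20 dB.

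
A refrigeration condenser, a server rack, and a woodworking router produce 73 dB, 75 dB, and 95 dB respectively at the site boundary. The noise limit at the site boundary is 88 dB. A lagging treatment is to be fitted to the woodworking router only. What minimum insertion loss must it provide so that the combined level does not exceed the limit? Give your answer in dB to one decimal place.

Fixed contribution from the other sources: Σ 10^(L/10) = 10^(73/10) + 10^(75/10) = 5.158e+07 (77.12 dB).
To meet 88 dB overall, the treated woodworking router may contribute at most 10^(88/10) − 5.158e+07 = 5.794e+08, i.e. 87.63 dB.
Required insertion loss = 95 − 87.63 = 7.37 dB.

7.4 dB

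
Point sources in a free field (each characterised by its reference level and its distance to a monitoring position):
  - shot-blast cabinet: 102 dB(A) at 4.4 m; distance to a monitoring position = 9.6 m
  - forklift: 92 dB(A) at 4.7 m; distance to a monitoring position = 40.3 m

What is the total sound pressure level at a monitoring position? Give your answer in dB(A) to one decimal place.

First find each source's level at the receiver (point-source: −20·log₁₀(r/r_ref)), then combine on an intensity basis.
shot-blast cabinet: 102 − 20·log₁₀(9.6/4.4) = 102 − 6.78 = 95.22 dB(A).
forklift: 92 − 20·log₁₀(40.3/4.7) = 92 − 18.66 = 73.34 dB(A).
Σ 10^(L/10) = 3.351e+09 → L_total = 10·log₁₀(3.351e+09) = 95.25 dB(A).

95.3 dB(A)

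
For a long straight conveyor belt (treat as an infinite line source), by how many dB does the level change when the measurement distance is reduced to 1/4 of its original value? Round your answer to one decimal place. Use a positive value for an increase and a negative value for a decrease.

+6.0 dB

A line source loses 3 dB per doubling of distance; generally ΔL = −10·log₁₀(r₂/r₁).
ΔL = −10·log₁₀(0.25) = +6.02 dB.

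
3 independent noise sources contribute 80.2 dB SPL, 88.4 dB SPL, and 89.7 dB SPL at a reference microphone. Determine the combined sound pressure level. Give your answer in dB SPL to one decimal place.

For uncorrelated sources the intensities add, so convert each level to linear form, sum, and take 10·log₁₀ of the total.
Σ 10^(L/10) = 10^(80.2/10) + 10^(88.4/10) + 10^(89.7/10) = 1.730e+09.
L_total = 10·log₁₀(1.730e+09) = 92.38 dB SPL.

92.4 dB SPL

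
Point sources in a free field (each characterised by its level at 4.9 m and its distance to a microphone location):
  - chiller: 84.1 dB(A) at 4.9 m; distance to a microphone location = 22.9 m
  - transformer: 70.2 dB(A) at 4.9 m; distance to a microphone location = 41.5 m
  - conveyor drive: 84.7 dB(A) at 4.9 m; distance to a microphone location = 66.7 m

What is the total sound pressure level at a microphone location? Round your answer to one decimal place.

First find each source's level at the receiver (point-source: −20·log₁₀(r/r_ref)), then combine on an intensity basis.
chiller: 84.1 − 20·log₁₀(22.9/4.9) = 84.1 − 13.39 = 70.71 dB(A).
transformer: 70.2 − 20·log₁₀(41.5/4.9) = 70.2 − 18.56 = 51.64 dB(A).
conveyor drive: 84.7 − 20·log₁₀(66.7/4.9) = 84.7 − 22.68 = 62.02 dB(A).
Σ 10^(L/10) = 1.351e+07 → L_total = 10·log₁₀(1.351e+07) = 71.31 dB(A).

71.3 dB(A)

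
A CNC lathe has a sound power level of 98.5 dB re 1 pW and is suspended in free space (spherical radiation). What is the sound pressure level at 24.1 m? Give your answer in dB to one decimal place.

The power spreads over a sphere of area 4π·r², so L_p = L_w − 10·log₁₀(4π·r²).
4π·r² = 7299 m², 10·log₁₀ of that is 38.632 dB.
L_p = 98.5 − 38.632 = 59.87 dB.

59.9 dB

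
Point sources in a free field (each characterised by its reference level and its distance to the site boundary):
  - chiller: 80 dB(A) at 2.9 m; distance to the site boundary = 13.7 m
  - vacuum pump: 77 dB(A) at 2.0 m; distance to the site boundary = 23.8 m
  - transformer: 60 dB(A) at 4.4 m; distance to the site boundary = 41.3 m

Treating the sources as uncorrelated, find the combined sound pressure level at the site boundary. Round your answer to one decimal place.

66.9 dB(A)

First find each source's level at the receiver (point-source: −20·log₁₀(r/r_ref)), then combine on an intensity basis.
chiller: 80 − 20·log₁₀(13.7/2.9) = 80 − 13.49 = 66.51 dB(A).
vacuum pump: 77 − 20·log₁₀(23.8/2.0) = 77 − 21.51 = 55.49 dB(A).
transformer: 60 − 20·log₁₀(41.3/4.4) = 60 − 19.45 = 40.55 dB(A).
Σ 10^(L/10) = 4.846e+06 → L_total = 10·log₁₀(4.846e+06) = 66.85 dB(A).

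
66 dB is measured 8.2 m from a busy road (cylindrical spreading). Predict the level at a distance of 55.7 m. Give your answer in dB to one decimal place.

For a line source, L₂ = L₁ − 10·log₁₀(r₂/r₁).
L₂ = 66 − 10·log₁₀(55.7/8.2) = 66 − 8.320 = 57.68 dB.

57.7 dB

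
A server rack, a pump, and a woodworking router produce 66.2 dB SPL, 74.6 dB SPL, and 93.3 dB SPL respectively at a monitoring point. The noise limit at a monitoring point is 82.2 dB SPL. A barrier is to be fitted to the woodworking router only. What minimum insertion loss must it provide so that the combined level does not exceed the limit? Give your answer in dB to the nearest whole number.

Everything except the woodworking router sums to 10^(66.2/10) + 10^(74.6/10) = 3.301e+07 in linear terms, 75.19 dB SPL.
To meet 82.2 dB SPL overall, the treated woodworking router may contribute at most 10^(82.2/10) − 3.301e+07 = 1.329e+08, i.e. 81.24 dB SPL.
Required insertion loss = 93.3 − 81.24 = 12.06 dB.

12 dB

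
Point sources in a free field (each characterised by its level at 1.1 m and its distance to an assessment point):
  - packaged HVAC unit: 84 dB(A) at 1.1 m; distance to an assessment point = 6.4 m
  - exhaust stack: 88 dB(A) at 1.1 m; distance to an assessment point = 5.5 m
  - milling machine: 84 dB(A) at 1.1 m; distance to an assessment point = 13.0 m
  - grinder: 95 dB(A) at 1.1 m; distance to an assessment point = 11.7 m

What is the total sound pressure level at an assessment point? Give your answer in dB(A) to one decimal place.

78.0 dB(A)

Apply inverse-square spreading to bring every level to the receiver, then sum 10^(L/10).
packaged HVAC unit: 84 − 20·log₁₀(6.4/1.1) = 84 − 15.30 = 68.70 dB(A).
exhaust stack: 88 − 20·log₁₀(5.5/1.1) = 88 − 13.98 = 74.02 dB(A).
milling machine: 84 − 20·log₁₀(13.0/1.1) = 84 − 21.45 = 62.55 dB(A).
grinder: 95 − 20·log₁₀(11.7/1.1) = 95 − 20.54 = 74.46 dB(A).
Σ 10^(L/10) = 6.241e+07 → L_total = 10·log₁₀(6.241e+07) = 77.95 dB(A).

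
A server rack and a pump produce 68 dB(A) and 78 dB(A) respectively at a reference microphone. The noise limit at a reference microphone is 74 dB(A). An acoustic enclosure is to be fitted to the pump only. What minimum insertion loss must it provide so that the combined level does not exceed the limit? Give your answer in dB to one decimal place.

5.3 dB

Everything except the pump sums to 10^(68/10) = 6.310e+06 in linear terms, 68.00 dB(A).
The limit corresponds to 10^(74/10) = 2.512e+07; subtracting the fixed part leaves 1.881e+07 for the pump, i.e. 72.74 dB(A).
Required insertion loss = 78 − 72.74 = 5.26 dB.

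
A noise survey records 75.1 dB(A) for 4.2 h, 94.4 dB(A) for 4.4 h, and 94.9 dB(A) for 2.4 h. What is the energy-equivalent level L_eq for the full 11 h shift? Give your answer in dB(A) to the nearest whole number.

The energy average is taken in the linear domain: L_eq = 10·log₁₀[(Σ tᵢ·10^(Lᵢ/10))/T], T = 11 h.
Σ tᵢ·10^(Lᵢ/10) = 4.2·10^(75.1/10) + 4.4·10^(94.4/10) + 2.4·10^(94.9/10) = 1.967e+10.
L_eq = 10·log₁₀(1.967e+10/11) = 92.52 dB(A).

93 dB(A)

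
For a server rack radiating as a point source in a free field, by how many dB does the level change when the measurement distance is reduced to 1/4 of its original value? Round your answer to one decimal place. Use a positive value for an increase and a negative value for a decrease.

A point source loses 6 dB per doubling of distance; generally ΔL = −20·log₁₀(r₂/r₁).
ΔL = −20·log₁₀(0.25) = +12.04 dB.

+12.0 dB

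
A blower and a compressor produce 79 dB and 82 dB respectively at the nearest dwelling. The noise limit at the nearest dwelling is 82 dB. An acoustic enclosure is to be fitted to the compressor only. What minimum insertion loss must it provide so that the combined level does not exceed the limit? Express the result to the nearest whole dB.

3 dB

Fixed contribution from the other source: Σ 10^(L/10) = 10^(79/10) = 7.943e+07 (79.00 dB).
To meet 82 dB overall, the treated compressor may contribute at most 10^(82/10) − 7.943e+07 = 7.906e+07, i.e. 78.98 dB.
Required insertion loss = 82 − 78.98 = 3.02 dB.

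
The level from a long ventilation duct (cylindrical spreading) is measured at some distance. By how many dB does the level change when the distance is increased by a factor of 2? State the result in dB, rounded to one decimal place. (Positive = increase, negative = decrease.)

-3.0 dB

Line-source spreading: ΔL = −10·log₁₀(r₂/r₁).
ΔL = −10·log₁₀(2) = -3.01 dB.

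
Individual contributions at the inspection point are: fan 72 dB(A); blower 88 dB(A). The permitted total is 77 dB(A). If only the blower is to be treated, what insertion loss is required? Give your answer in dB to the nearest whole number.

13 dB

The untreated sources together contribute 10^(72/10) = 1.585e+07, i.e. 72.00 dB(A).
The limit corresponds to 10^(77/10) = 5.012e+07; subtracting the fixed part leaves 3.427e+07 for the blower, i.e. 75.35 dB(A).
So the blower must be reduced from 88 to 75.35 dB(A): IL = 12.65 dB.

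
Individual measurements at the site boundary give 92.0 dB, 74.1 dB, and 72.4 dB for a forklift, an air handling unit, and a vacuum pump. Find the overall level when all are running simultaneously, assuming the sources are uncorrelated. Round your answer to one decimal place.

92.1 dB

For uncorrelated sources the intensities add, so convert each level to linear form, sum, and take 10·log₁₀ of the total.
Σ 10^(L/10) = 10^(92.0/10) + 10^(74.1/10) + 10^(72.4/10) = 1.628e+09.
L_total = 10·log₁₀(1.628e+09) = 92.12 dB.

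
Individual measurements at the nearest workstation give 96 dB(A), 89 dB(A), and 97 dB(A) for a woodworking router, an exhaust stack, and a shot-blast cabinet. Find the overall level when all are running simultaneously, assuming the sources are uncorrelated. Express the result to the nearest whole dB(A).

For uncorrelated sources the intensities add, so convert each level to linear form, sum, and take 10·log₁₀ of the total.
Σ 10^(L/10) = 10^(96/10) + 10^(89/10) + 10^(97/10) = 9.787e+09.
L_total = 10·log₁₀(9.787e+09) = 99.91 dB(A).

100 dB(A)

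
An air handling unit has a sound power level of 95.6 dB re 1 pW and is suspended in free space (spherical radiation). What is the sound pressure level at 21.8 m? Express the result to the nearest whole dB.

58 dB

L_p = L_w − 10·log₁₀(4π·r²) with r = 21.8 m.
4π·r² = 5972 m², 10·log₁₀ of that is 37.761 dB.
L_p = 95.6 − 37.761 = 57.84 dB.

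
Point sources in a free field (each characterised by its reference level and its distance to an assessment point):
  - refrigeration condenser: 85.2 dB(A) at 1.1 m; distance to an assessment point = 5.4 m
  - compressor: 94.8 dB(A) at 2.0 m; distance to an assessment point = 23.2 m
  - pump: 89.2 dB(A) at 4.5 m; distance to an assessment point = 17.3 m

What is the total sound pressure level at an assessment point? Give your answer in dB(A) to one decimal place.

Propagate each source to the receiver with L = L_ref − 20·log₁₀(r/r_ref), then add intensities.
refrigeration condenser: 85.2 − 20·log₁₀(5.4/1.1) = 85.2 − 13.82 = 71.38 dB(A).
compressor: 94.8 − 20·log₁₀(23.2/2.0) = 94.8 − 21.29 = 73.51 dB(A).
pump: 89.2 − 20·log₁₀(17.3/4.5) = 89.2 − 11.70 = 77.50 dB(A).
Σ 10^(L/10) = 9.246e+07 → L_total = 10·log₁₀(9.246e+07) = 79.66 dB(A).

79.7 dB(A)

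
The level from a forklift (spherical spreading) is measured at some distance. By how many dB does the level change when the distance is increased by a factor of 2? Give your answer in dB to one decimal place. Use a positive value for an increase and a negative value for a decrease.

-6.0 dB

Point-source spreading: ΔL = −20·log₁₀(r₂/r₁).
ΔL = −20·log₁₀(2) = -6.02 dB.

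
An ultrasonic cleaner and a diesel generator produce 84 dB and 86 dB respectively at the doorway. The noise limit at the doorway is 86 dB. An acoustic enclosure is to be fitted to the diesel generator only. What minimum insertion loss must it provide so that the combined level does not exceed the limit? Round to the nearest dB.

4 dB

The untreated sources together contribute 10^(84/10) = 2.512e+08, i.e. 84.00 dB.
To meet 86 dB overall, the treated diesel generator may contribute at most 10^(86/10) − 2.512e+08 = 1.469e+08, i.e. 81.67 dB.
So the diesel generator must be reduced from 86 to 81.67 dB: IL = 4.33 dB.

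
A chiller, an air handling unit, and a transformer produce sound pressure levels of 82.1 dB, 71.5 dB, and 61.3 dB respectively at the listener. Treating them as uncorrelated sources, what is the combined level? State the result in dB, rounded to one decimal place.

Incoherent sources combine by intensity addition: L_total = 10·log₁₀(Σ 10^(L_i/10)).
Σ 10^(L/10) = 10^(82.1/10) + 10^(71.5/10) + 10^(61.3/10) = 1.777e+08.
L_total = 10·log₁₀(1.777e+08) = 82.50 dB.

82.5 dB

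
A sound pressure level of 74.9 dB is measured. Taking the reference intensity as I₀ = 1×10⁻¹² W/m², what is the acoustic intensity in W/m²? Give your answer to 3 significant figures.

I = I₀·10^(L/10) = 10⁻¹² × 10^(74.9/10) = 10^(-4.510).

3.09e-05 W/m²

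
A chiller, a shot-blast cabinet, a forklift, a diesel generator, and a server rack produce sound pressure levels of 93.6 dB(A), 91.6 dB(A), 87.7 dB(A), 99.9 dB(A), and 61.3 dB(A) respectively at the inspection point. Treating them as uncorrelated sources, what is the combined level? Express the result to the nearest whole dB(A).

For uncorrelated sources the intensities add, so convert each level to linear form, sum, and take 10·log₁₀ of the total.
Σ 10^(L/10) = 10^(93.6/10) + 10^(91.6/10) + 10^(87.7/10) + 10^(99.9/10) + 10^(61.3/10) = 1.410e+10.
L_total = 10·log₁₀(1.410e+10) = 101.49 dB(A).

101 dB(A)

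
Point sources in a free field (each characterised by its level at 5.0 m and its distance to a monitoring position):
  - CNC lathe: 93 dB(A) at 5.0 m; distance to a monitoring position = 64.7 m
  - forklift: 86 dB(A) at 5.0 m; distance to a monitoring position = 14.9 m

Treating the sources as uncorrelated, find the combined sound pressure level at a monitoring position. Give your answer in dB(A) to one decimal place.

77.5 dB(A)

First find each source's level at the receiver (point-source: −20·log₁₀(r/r_ref)), then combine on an intensity basis.
CNC lathe: 93 − 20·log₁₀(64.7/5.0) = 93 − 22.24 = 70.76 dB(A).
forklift: 86 − 20·log₁₀(14.9/5.0) = 86 − 9.48 = 76.52 dB(A).
Σ 10^(L/10) = 5.675e+07 → L_total = 10·log₁₀(5.675e+07) = 77.54 dB(A).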